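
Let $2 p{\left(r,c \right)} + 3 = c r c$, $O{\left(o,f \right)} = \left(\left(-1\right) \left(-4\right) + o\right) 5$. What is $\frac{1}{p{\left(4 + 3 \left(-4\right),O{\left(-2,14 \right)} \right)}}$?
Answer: $- \frac{2}{803} \approx -0.0024907$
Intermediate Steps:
$O{\left(o,f \right)} = 20 + 5 o$ ($O{\left(o,f \right)} = \left(4 + o\right) 5 = 20 + 5 o$)
$p{\left(r,c \right)} = - \frac{3}{2} + \frac{r c^{2}}{2}$ ($p{\left(r,c \right)} = - \frac{3}{2} + \frac{c r c}{2} = - \frac{3}{2} + \frac{r c^{2}}{2}$)
$\frac{1}{p{\left(4 + 3 \left(-4\right),O{\left(-2,14 \right)} \right)}} = \frac{1}{- \frac{3}{2} + \frac{\left(4 + 3 \left(-4\right)\right) \left(20 + 5 \left(-2\right)\right)^{2}}{2}} = \frac{1}{- \frac{3}{2} + \frac{\left(4 - 12\right) \left(20 - 10\right)^{2}}{2}} = \frac{1}{- \frac{3}{2} + \frac{1}{2} \left(-8\right) 10^{2}} = \frac{1}{- \frac{3}{2} + \frac{1}{2} \left(-8\right) 100} = \frac{1}{- \frac{3}{2} - 400} = \frac{1}{- \frac{803}{2}} = - \frac{2}{803}$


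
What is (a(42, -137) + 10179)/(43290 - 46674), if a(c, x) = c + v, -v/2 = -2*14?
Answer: -10277/3384 ≈ -3.0369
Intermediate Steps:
v = 56 (v = -(-4)*14 = -2*(-28) = 56)
a(c, x) = 56 + c (a(c, x) = c + 56 = 56 + c)
(a(42, -137) + 10179)/(43290 - 46674) = ((56 + 42) + 10179)/(43290 - 46674) = (98 + 10179)/(-3384) = 10277*(-1/3384) = -10277/3384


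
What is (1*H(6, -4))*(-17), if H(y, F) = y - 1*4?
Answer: -34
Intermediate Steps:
H(y, F) = -4 + y (H(y, F) = y - 4 = -4 + y)
(1*H(6, -4))*(-17) = (1*(-4 + 6))*(-17) = (1*2)*(-17) = 2*(-17) = -34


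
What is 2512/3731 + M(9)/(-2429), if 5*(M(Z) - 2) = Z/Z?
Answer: 4352457/6473285 ≈ 0.67237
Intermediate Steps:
M(Z) = 11/5 (M(Z) = 2 + (Z/Z)/5 = 2 + (⅕)*1 = 2 + ⅕ = 11/5)
2512/3731 + M(9)/(-2429) = 2512/3731 + (11/5)/(-2429) = 2512*(1/3731) + (11/5)*(-1/2429) = 2512/3731 - 11/12145 = 4352457/6473285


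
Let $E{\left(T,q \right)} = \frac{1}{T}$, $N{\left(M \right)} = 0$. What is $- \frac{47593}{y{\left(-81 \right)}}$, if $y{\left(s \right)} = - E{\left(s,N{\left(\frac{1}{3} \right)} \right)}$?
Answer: $-3855033$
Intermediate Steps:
$y{\left(s \right)} = - \frac{1}{s}$
$- \frac{47593}{y{\left(-81 \right)}} = - \frac{47593}{\left(-1\right) \frac{1}{-81}} = - \frac{47593}{\left(-1\right) \left(- \frac{1}{81}\right)} = - 47593 \frac{1}{\frac{1}{81}} = \left(-47593\right) 81 = -3855033$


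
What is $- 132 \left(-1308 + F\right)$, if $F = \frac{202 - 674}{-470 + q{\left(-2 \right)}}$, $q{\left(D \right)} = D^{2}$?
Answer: $\frac{40197696}{233} \approx 1.7252 \cdot 10^{5}$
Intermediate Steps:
$F = \frac{236}{233}$ ($F = \frac{202 - 674}{-470 + \left(-2\right)^{2}} = - \frac{472}{-470 + 4} = - \frac{472}{-466} = \left(-472\right) \left(- \frac{1}{466}\right) = \frac{236}{233} \approx 1.0129$)
$- 132 \left(-1308 + F\right) = - 132 \left(-1308 + \frac{236}{233}\right) = \left(-132\right) \left(- \frac{304528}{233}\right) = \frac{40197696}{233}$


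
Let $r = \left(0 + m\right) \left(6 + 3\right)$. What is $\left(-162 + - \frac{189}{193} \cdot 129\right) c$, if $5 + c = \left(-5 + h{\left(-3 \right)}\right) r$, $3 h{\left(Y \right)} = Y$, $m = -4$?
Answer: $- \frac{11741517}{193} \approx -60837.0$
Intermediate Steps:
$h{\left(Y \right)} = \frac{Y}{3}$
$r = -36$ ($r = \left(0 - 4\right) \left(6 + 3\right) = \left(-4\right) 9 = -36$)
$c = 211$ ($c = -5 + \left(-5 + \frac{1}{3} \left(-3\right)\right) \left(-36\right) = -5 + \left(-5 - 1\right) \left(-36\right) = -5 - -216 = -5 + 216 = 211$)
$\left(-162 + - \frac{189}{193} \cdot 129\right) c = \left(-162 + - \frac{189}{193} \cdot 129\right) 211 = \left(-162 + \left(-189\right) \frac{1}{193} \cdot 129\right) 211 = \left(-162 - \frac{24381}{193}\right) 211 = \left(- \frac{55647}{193}\right) 211 = - \frac{11741517}{193}$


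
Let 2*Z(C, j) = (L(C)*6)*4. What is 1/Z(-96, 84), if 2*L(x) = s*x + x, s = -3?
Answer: 1/1152 ≈ 0.00086806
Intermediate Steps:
L(x) = -x (L(x) = (-3*x + x)/2 = (-2*x)/2 = -x)
Z(C, j) = -12*C (Z(C, j) = ((-C*6)*4)/2 = (-6*C*4)/2 = (-24*C)/2 = -12*C)
1/Z(-96, 84) = 1/(-12*(-96)) = 1/1152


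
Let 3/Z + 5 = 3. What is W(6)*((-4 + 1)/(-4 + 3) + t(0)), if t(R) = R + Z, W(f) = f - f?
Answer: 0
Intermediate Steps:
Z = -3/2 (Z = 3/(-5 + 3) = 3/(-2) = 3*(-1/2) = -3/2 ≈ -1.5000)
W(f) = 0
t(R) = -3/2 + R (t(R) = R - 3/2 = -3/2 + R)
W(6)*((-4 + 1)/(-4 + 3) + t(0)) = 0*((-4 + 1)/(-4 + 3) + (-3/2 + 0)) = 0*(-3/(-1) - 3/2) = 0*(-3*(-1) - 3/2) = 0*(3 - 3/2) = 0*(3/2) = 0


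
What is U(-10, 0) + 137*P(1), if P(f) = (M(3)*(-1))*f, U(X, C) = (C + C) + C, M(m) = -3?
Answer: 411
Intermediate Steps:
U(X, C) = 3*C (U(X, C) = 2*C + C = 3*C)
P(f) = 3*f (P(f) = (-3*(-1))*f = 3*f)
U(-10, 0) + 137*P(1) = 3*0 + 137*(3*1) = 0 + 137*3 = 0 + 411 = 411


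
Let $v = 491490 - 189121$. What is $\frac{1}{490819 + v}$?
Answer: $\frac{1}{793188} \approx 1.2607 \cdot 10^{-6}$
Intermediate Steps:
$v = 302369$
$\frac{1}{490819 + v} = \frac{1}{490819 + 302369} = \frac{1}{793188}$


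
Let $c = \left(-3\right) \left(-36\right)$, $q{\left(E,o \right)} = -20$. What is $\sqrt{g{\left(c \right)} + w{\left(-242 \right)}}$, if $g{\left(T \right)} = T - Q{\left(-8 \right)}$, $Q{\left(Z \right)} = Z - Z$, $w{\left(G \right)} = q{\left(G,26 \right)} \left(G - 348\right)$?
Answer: $2 \sqrt{2977} \approx 109.12$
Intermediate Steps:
$c = 108$
$w{\left(G \right)} = 6960 - 20 G$ ($w{\left(G \right)} = - 20 \left(G - 348\right) = - 20 \left(-348 + G\right) = 6960 - 20 G$)
$Q{\left(Z \right)} = 0$
$g{\left(T \right)} = T$ ($g{\left(T \right)} = T - 0 = T + 0 = T$)
$\sqrt{g{\left(c \right)} + w{\left(-242 \right)}} = \sqrt{108 + \left(6960 - -4840\right)} = \sqrt{108 + \left(6960 + 4840\right)} = \sqrt{108 + 11800} = \sqrt{11908} = 2 \sqrt{2977}$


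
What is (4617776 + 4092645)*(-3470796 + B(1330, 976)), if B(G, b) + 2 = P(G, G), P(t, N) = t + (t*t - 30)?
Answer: -14812924531758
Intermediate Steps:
P(t, N) = -30 + t + t**2 (P(t, N) = t + (t**2 - 30) = t + (-30 + t**2) = -30 + t + t**2)
B(G, b) = -32 + G + G**2 (B(G, b) = -2 + (-30 + G + G**2) = -32 + G + G**2)
(4617776 + 4092645)*(-3470796 + B(1330, 976)) = (4617776 + 4092645)*(-3470796 + (-32 + 1330 + 1330**2)) = 8710421*(-3470796 + (-32 + 1330 + 1768900)) = 8710421*(-3470796 + 1770198) = 8710421*(-1700598) = -14812924531758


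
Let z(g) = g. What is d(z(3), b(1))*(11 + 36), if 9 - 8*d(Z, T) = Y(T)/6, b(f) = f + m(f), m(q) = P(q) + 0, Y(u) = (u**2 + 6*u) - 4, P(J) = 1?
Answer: 329/8 ≈ 41.125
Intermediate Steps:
Y(u) = -4 + u**2 + 6*u
m(q) = 1 (m(q) = 1 + 0 = 1)
b(f) = 1 + f (b(f) = f + 1 = 1 + f)
d(Z, T) = 29/24 - T/8 - T**2/48 (d(Z, T) = 9/8 - (-4 + T**2 + 6*T)/(8*6) = 9/8 - (-2/3 + T + T**2/6)/8 = 9/8 + (1/12 - T/8 - T**2/48) = 29/24 - T/8 - T**2/48)
d(z(3), b(1))*(11 + 36) = (29/24 - (1 + 1)/8 - (1 + 1)**2/48)*(11 + 36) = (29/24 - 1/8*2 - 1/48*2**2)*47 = (29/24 - 1/4 - 1/48*4)*47 = (29/24 - 1/4 - 1/12)*47 = (7/8)*47 = 329/8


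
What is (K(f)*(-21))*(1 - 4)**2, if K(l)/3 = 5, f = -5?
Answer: -2835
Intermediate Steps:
K(l) = 15 (K(l) = 3*5 = 15)
(K(f)*(-21))*(1 - 4)**2 = (15*(-21))*(1 - 4)**2 = -315*(-3)**2 = -315*9 = -2835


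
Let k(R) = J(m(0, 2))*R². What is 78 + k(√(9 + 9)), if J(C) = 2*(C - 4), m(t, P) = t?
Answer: -66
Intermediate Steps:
J(C) = -8 + 2*C (J(C) = 2*(-4 + C) = -8 + 2*C)
k(R) = -8*R² (k(R) = (-8 + 2*0)*R² = (-8 + 0)*R² = -8*R²)
78 + k(√(9 + 9)) = 78 - 8*(√(9 + 9))² = 78 - 8*(√18)² = 78 - 8*(3*√2)² = 78 - 8*18 = 78 - 144 = -66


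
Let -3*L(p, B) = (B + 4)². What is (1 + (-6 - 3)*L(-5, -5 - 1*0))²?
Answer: 16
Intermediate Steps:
L(p, B) = -(4 + B)²/3 (L(p, B) = -(B + 4)²/3 = -(4 + B)²/3)
(1 + (-6 - 3)*L(-5, -5 - 1*0))² = (1 + (-6 - 3)*(-(4 + (-5 - 1*0))²/3))² = (1 - (-3)*(4 + (-5 + 0))²)² = (1 - (-3)*(4 - 5)²)² = (1 - (-3)*(-1)²)² = (1 - (-3))² = (1 - 9*(-⅓))² = (1 + 3)² = 4² = 16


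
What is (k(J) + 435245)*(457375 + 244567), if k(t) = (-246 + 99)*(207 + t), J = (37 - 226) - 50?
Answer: 308818680958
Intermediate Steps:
J = -239 (J = -189 - 50 = -239)
k(t) = -30429 - 147*t (k(t) = -147*(207 + t) = -30429 - 147*t)
(k(J) + 435245)*(457375 + 244567) = ((-30429 - 147*(-239)) + 435245)*(457375 + 244567) = ((-30429 + 35133) + 435245)*701942 = (4704 + 435245)*701942 = 439949*701942 = 308818680958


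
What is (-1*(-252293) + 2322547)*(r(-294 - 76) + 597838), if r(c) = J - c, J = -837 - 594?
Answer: 1536605290680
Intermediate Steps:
J = -1431
r(c) = -1431 - c
(-1*(-252293) + 2322547)*(r(-294 - 76) + 597838) = (-1*(-252293) + 2322547)*((-1431 - (-294 - 76)) + 597838) = (252293 + 2322547)*((-1431 - 1*(-370)) + 597838) = 2574840*((-1431 + 370) + 597838) = 2574840*(-1061 + 597838) = 2574840*596777 = 1536605290680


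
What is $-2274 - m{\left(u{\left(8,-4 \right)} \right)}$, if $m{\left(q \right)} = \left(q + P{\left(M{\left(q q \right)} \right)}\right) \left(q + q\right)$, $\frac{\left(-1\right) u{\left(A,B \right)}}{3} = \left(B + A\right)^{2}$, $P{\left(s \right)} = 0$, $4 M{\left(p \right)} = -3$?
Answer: $-6882$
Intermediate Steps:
$M{\left(p \right)} = - \frac{3}{4}$ ($M{\left(p \right)} = \frac{1}{4} \left(-3\right) = - \frac{3}{4}$)
$u{\left(A,B \right)} = - 3 \left(A + B\right)^{2}$ ($u{\left(A,B \right)} = - 3 \left(B + A\right)^{2} = - 3 \left(A + B\right)^{2}$)
$m{\left(q \right)} = 2 q^{2}$ ($m{\left(q \right)} = \left(q + 0\right) \left(q + q\right) = q 2 q = 2 q^{2}$)
$-2274 - m{\left(u{\left(8,-4 \right)} \right)} = -2274 - 2 \left(- 3 \left(8 - 4\right)^{2}\right)^{2} = -2274 - 2 \left(- 3 \cdot 4^{2}\right)^{2} = -2274 - 2 \left(\left(-3\right) 16\right)^{2} = -2274 - 2 \left(-48\right)^{2} = -2274 - 2 \cdot 2304 = -2274 - 4608 = -6882$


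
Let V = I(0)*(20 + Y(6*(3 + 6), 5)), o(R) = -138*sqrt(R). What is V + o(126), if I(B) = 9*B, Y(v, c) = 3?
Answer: -414*sqrt(14) ≈ -1549.0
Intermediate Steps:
V = 0 (V = (9*0)*(20 + 3) = 0*23 = 0)
V + o(126) = 0 - 414*sqrt(14) = -414*sqrt(14)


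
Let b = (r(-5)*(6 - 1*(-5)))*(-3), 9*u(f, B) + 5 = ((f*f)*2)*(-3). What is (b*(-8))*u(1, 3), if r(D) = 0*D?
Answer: 0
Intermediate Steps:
r(D) = 0
u(f, B) = -5/9 - 2*f²/3 (u(f, B) = -5/9 + (((f*f)*2)*(-3))/9 = -5/9 + ((f²*2)*(-3))/9 = -5/9 + ((2*f²)*(-3))/9 = -5/9 + (-6*f²)/9 = -5/9 - 2*f²/3)
b = 0 (b = (0*(6 - 1*(-5)))*(-3) = (0*(6 + 5))*(-3) = (0*11)*(-3) = 0*(-3) = 0)
(b*(-8))*u(1, 3) = (0*(-8))*(-5/9 - ⅔*1²) = 0*(-5/9 - ⅔*1) = 0*(-5/9 - ⅔) = 0*(-11/9) = 0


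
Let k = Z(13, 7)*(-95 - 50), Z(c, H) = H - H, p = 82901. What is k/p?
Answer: 0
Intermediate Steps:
Z(c, H) = 0
k = 0 (k = 0*(-95 - 50) = 0*(-145) = 0)
k/p = 0/82901 = 0*(1/82901) = 0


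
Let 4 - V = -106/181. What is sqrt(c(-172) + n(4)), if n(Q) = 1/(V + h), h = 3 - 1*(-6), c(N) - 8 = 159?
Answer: sqrt(1010240806)/2459 ≈ 12.926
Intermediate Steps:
c(N) = 167 (c(N) = 8 + 159 = 167)
V = 830/181 (V = 4 - (-106)/181 = 4 - 1*(-106/181) = 4 + 106/181 = 830/181 ≈ 4.5856)
h = 9 (h = 3 + 6 = 9)
n(Q) = 181/2459 (n(Q) = 1/(830/181 + 9) = 1/(2459/181) = 181/2459)
sqrt(c(-172) + n(4)) = sqrt(167 + 181/2459) = sqrt(410834/2459) = sqrt(1010240806)/2459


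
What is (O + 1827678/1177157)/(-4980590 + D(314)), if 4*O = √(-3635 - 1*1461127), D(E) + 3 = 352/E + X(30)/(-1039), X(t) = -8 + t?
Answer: -298136318394/956380136414160053 - 163123*I*√1464762/3249796370116 ≈ -3.1173e-7 - 6.0749e-5*I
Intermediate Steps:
D(E) = -3139/1039 + 352/E (D(E) = -3 + (352/E + (-8 + 30)/(-1039)) = -3 + (352/E + 22*(-1/1039)) = -3 + (352/E - 22/1039) = -3 + (-22/1039 + 352/E) = -3139/1039 + 352/E)
O = I*√1464762/4 (O = √(-3635 - 1*1461127)/4 = √(-3635 - 1461127)/4 = √(-1464762)/4 = (I*√1464762)/4 = I*√1464762/4 ≈ 302.57*I)
(O + 1827678/1177157)/(-4980590 + D(314)) = (I*√1464762/4 + 1827678/1177157)/(-4980590 + (-3139/1039 + 352/314)) = (I*√1464762/4 + 1827678*(1/1177157))/(-4980590 + (-3139/1039 + 352*(1/314))) = (I*√1464762/4 + 1827678/1177157)/(-4980590 + (-3139/1039 + 176/157)) = (1827678/1177157 + I*√1464762/4)/(-4980590 - 309959/163123) = (1827678/1177157 + I*√1464762/4)/(-812449092529/163123) = (1827678/1177157 + I*√1464762/4)*(-163123/812449092529) = -298136318394/956380136414160053 - 163123*I*√1464762/3249796370116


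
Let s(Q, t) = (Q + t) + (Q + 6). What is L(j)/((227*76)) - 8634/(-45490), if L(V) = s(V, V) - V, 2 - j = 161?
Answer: 16845111/98099185 ≈ 0.17172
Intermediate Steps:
s(Q, t) = 6 + t + 2*Q (s(Q, t) = (Q + t) + (6 + Q) = 6 + t + 2*Q)
j = -159 (j = 2 - 1*161 = 2 - 161 = -159)
L(V) = 6 + 2*V (L(V) = (6 + V + 2*V) - V = (6 + 3*V) - V = 6 + 2*V)
L(j)/((227*76)) - 8634/(-45490) = (6 + 2*(-159))/((227*76)) - 8634/(-45490) = (6 - 318)/17252 - 8634*(-1/45490) = -312*1/17252 + 4317/22745 = -78/4313 + 4317/22745 = 16845111/98099185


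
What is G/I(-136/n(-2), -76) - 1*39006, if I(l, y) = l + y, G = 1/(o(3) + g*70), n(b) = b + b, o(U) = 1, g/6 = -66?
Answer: -45410707187/1164198 ≈ -39006.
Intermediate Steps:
g = -396 (g = 6*(-66) = -396)
n(b) = 2*b
G = -1/27719 (G = 1/(1 - 396*70) = 1/(1 - 27720) = 1/(-27719) = -1/27719 ≈ -3.6076e-5)
G/I(-136/n(-2), -76) - 1*39006 = -1/(27719*(-136/(2*(-2)) - 76)) - 1*39006 = -1/(27719*(-136/(-4) - 76)) - 39006 = -1/(27719*(-136*(-¼) - 76)) - 39006 = -1/(27719*(34 - 76)) - 39006 = -1/27719/(-42) - 39006 = -1/27719*(-1/42) - 39006 = 1/1164198 - 39006 = -45410707187/1164198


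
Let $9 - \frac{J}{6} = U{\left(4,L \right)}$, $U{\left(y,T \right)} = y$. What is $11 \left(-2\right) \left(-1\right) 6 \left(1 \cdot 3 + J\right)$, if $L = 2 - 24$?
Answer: $4356$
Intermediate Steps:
$L = -22$ ($L = 2 - 24 = -22$)
$J = 30$ ($J = 54 - 24 = 30$)
$11 \left(-2\right) \left(-1\right) 6 \left(1 \cdot 3 + J\right) = 11 \left(-2\right) \left(-1\right) 6 \left(1 \cdot 3 + 30\right) = 11 \cdot 2 \cdot 6 \left(3 + 30\right) = 11 \cdot 12 \cdot 33 = 132 \cdot 33 = 4356$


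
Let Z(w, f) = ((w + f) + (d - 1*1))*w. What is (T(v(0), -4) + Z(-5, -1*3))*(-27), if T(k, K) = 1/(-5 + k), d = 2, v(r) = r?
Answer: -4698/5 ≈ -939.60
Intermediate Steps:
Z(w, f) = w*(1 + f + w) (Z(w, f) = ((w + f) + (2 - 1*1))*w = ((f + w) + (2 - 1))*w = ((f + w) + 1)*w = (1 + f + w)*w = w*(1 + f + w))
(T(v(0), -4) + Z(-5, -1*3))*(-27) = (1/(-5 + 0) - 5*(1 - 1*3 - 5))*(-27) = (1/(-5) - 5*(1 - 3 - 5))*(-27) = (-1/5 - 5*(-7))*(-27) = (-1/5 + 35)*(-27) = (174/5)*(-27) = -4698/5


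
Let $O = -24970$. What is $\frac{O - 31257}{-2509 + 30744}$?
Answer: $- \frac{56227}{28235} \approx -1.9914$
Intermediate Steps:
$\frac{O - 31257}{-2509 + 30744} = \frac{-24970 - 31257}{-2509 + 30744} = - \frac{56227}{28235}$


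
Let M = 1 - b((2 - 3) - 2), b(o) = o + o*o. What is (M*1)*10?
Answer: -50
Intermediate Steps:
b(o) = o + o²
M = -5 (M = 1 - ((2 - 3) - 2)*(1 + ((2 - 3) - 2)) = 1 - (-1 - 2)*(1 + (-1 - 2)) = 1 - (-3)*(1 - 3) = 1 - (-3)*(-2) = 1 - 1*6 = 1 - 6 = -5)
(M*1)*10 = -5*1*10 = -5*10 = -50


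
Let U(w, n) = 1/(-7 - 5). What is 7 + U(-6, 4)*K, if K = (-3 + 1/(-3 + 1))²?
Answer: 287/48 ≈ 5.9792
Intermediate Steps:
K = 49/4 (K = (-3 + 1/(-2))² = (-3 - ½)² = (-7/2)² = 49/4 ≈ 12.250)
U(w, n) = -1/12 (U(w, n) = 1/(-12) = -1/12)
7 + U(-6, 4)*K = 7 - 1/12*49/4 = 7 - 49/48 = 287/48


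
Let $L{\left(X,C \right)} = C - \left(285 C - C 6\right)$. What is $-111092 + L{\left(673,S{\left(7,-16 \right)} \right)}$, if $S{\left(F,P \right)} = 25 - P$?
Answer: $-122490$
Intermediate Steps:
$L{\left(X,C \right)} = - 278 C$ ($L{\left(X,C \right)} = C + \left(- 285 C + 6 C\right) = C - 279 C = - 278 C$)
$-111092 + L{\left(673,S{\left(7,-16 \right)} \right)} = -111092 - 278 \left(25 - -16\right) = -111092 - 278 \left(25 + 16\right) = -111092 - 11398 = -122490$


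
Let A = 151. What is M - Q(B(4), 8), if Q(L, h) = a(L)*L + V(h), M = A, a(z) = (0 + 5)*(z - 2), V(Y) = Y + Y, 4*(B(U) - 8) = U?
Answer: -180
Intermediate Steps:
B(U) = 8 + U/4
V(Y) = 2*Y
a(z) = -10 + 5*z (a(z) = 5*(-2 + z) = -10 + 5*z)
M = 151
Q(L, h) = 2*h + L*(-10 + 5*L) (Q(L, h) = (-10 + 5*L)*L + 2*h = L*(-10 + 5*L) + 2*h = 2*h + L*(-10 + 5*L))
M - Q(B(4), 8) = 151 - (2*8 + 5*(8 + (1/4)*4)*(-2 + (8 + (1/4)*4))) = 151 - (16 + 5*(8 + 1)*(-2 + (8 + 1))) = 151 - (16 + 5*9*(-2 + 9)) = 151 - (16 + 5*9*7) = 151 - (16 + 315) = 151 - 1*331 = 151 - 331 = -180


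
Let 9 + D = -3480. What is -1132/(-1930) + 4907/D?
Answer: -2760481/3366885 ≈ -0.81989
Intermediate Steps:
D = -3489 (D = -9 - 3480 = -3489)
-1132/(-1930) + 4907/D = -1132/(-1930) + 4907/(-3489) = -1132*(-1/1930) + 4907*(-1/3489) = 566/965 - 4907/3489 = -2760481/3366885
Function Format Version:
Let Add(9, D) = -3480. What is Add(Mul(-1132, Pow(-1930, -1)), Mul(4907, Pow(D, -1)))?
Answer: Rational(-2760481, 3366885) ≈ -0.81989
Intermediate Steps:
D = -3489 (D = Add(-9, -3480) = -3489)
Add(Mul(-1132, Pow(-1930, -1)), Mul(4907, Pow(D, -1))) = Add(Mul(-1132, Pow(-1930, -1)), Mul(4907, Pow(-3489, -1))) = Add(Mul(-1132, Rational(-1, 1930)), Mul(4907, Rational(-1, 3489))) = Add(Rational(566, 965), Rational(-4907, 3489)) = Rational(-2760481, 3366885)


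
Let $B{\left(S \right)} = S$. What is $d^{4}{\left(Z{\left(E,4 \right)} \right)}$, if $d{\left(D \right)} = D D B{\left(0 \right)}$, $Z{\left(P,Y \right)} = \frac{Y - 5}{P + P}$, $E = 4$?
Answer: $0$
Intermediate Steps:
$Z{\left(P,Y \right)} = \frac{-5 + Y}{2 P}$
$d{\left(D \right)} = 0$ ($d{\left(D \right)} = D D 0 = D^{2} \cdot 0 = 0$)
$d^{4}{\left(Z{\left(E,4 \right)} \right)} = 0^{4} = 0$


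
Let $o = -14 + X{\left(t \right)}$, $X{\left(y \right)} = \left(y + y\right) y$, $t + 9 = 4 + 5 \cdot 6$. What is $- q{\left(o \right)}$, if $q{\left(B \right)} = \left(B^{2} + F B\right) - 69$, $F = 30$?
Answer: $-1564707$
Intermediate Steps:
$t = 25$ ($t = -9 + \left(4 + 5 \cdot 6\right) = -9 + \left(4 + 30\right) = -9 + 34 = 25$)
$X{\left(y \right)} = 2 y^{2}$ ($X{\left(y \right)} = 2 y y = 2 y^{2}$)
$o = 1236$ ($o = -14 + 2 \cdot 25^{2} = -14 + 2 \cdot 625 = -14 + 1250 = 1236$)
$q{\left(B \right)} = -69 + B^{2} + 30 B$ ($q{\left(B \right)} = \left(B^{2} + 30 B\right) - 69 = -69 + B^{2} + 30 B$)
$- q{\left(o \right)} = - (-69 + 1236^{2} + 30 \cdot 1236) = - (-69 + 1527696 + 37080) = \left(-1\right) 1564707 = -1564707$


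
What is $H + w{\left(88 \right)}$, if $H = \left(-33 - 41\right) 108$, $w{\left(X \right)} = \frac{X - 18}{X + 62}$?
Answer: $- \frac{119873}{15} \approx -7991.5$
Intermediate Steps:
$w{\left(X \right)} = \frac{-18 + X}{62 + X}$
$H = -7992$ ($H = \left(-74\right) 108 = -7992$)
$H + w{\left(88 \right)} = -7992 + \frac{-18 + 88}{62 + 88} = -7992 + \frac{1}{150} \cdot 70 = -7992 + \frac{7}{15} = - \frac{119873}{15}$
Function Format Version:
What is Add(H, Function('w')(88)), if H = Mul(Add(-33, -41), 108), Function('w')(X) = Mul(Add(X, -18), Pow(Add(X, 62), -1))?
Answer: Rational(-119873, 15) ≈ -7991.5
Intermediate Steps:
Function('w')(X) = Mul(Pow(Add(62, X), -1), Add(-18, X)) (Function('w')(X) = Mul(Add(-18, X), Pow(Add(62, X), -1)) = Mul(Pow(Add(62, X), -1), Add(-18, X)))
H = -7992 (H = Mul(-74, 108) = -7992)
Add(H, Function('w')(88)) = Add(-7992, Mul(Pow(Add(62, 88), -1), Add(-18, 88))) = Add(-7992, Mul(Pow(150, -1), 70)) = Add(-7992, Mul(Rational(1, 150), 70)) = Add(-7992, Rational(7, 15)) = Rational(-119873, 15)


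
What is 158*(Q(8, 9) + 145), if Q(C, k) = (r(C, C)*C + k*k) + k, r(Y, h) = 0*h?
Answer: 37130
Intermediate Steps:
r(Y, h) = 0
Q(C, k) = k + k² (Q(C, k) = (0*C + k*k) + k = (0 + k²) + k = k² + k = k + k²)
158*(Q(8, 9) + 145) = 158*(9*(1 + 9) + 145) = 158*(9*10 + 145) = 158*(90 + 145) = 158*235 = 37130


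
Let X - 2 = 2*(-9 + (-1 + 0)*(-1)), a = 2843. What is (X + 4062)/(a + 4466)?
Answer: 4048/7309 ≈ 0.55384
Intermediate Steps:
X = -14 (X = 2 + 2*(-9 + (-1 + 0)*(-1)) = 2 + 2*(-9 - 1*(-1)) = 2 + 2*(-9 + 1) = 2 + 2*(-8) = 2 - 16 = -14)
(X + 4062)/(a + 4466) = (-14 + 4062)/(2843 + 4466) = 4048/7309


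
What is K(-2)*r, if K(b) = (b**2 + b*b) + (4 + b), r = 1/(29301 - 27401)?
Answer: 1/190 ≈ 0.0052632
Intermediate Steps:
r = 1/1900 ≈ 0.00052632
K(b) = 4 + b + 2*b**2 (K(b) = (b**2 + b**2) + (4 + b) = 2*b**2 + (4 + b) = 4 + b + 2*b**2)
K(-2)*r = (4 - 2 + 2*(-2)**2)*(1/1900) = (4 - 2 + 2*4)*(1/1900) = (4 - 2 + 8)*(1/1900) = 10*(1/1900) = 1/190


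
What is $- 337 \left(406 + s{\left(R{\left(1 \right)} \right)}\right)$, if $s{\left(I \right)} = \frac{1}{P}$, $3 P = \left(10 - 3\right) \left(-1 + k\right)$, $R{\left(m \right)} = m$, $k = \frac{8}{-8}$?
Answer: $- \frac{1914497}{14} \approx -1.3675 \cdot 10^{5}$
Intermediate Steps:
$k = -1$ ($k = 8 \left(- \frac{1}{8}\right) = -1$)
$P = - \frac{14}{3}$ ($P = \frac{\left(10 - 3\right) \left(-1 - 1\right)}{3} = \frac{7 \left(-2\right)}{3} = \frac{1}{3} \left(-14\right) = - \frac{14}{3} \approx -4.6667$)
$s{\left(I \right)} = - \frac{3}{14}$ ($s{\left(I \right)} = \frac{1}{- \frac{14}{3}} = - \frac{3}{14}$)
$- 337 \left(406 + s{\left(R{\left(1 \right)} \right)}\right) = - 337 \left(406 - \frac{3}{14}\right) = \left(-337\right) \frac{5681}{14} = - \frac{1914497}{14}$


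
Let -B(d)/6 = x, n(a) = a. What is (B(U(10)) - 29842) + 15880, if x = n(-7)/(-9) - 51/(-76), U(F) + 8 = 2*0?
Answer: -1592659/114 ≈ -13971.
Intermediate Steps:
U(F) = -8 (U(F) = -8 + 2*0 = -8 + 0 = -8)
x = 991/684 (x = -7/(-9) - 51/(-76) = -7*(-⅑) - 51*(-1/76) = 7/9 + 51/76 = 991/684 ≈ 1.4488)
B(d) = -991/114 (B(d) = -6*991/684 = -991/114)
(B(U(10)) - 29842) + 15880 = (-991/114 - 29842) + 15880 = -3402979/114 + 15880 = -1592659/114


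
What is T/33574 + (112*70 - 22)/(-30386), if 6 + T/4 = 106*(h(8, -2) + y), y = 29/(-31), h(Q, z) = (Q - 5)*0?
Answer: -2133290233/7906391621 ≈ -0.26982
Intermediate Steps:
h(Q, z) = 0 (h(Q, z) = (-5 + Q)*0 = 0)
y = -29/31 (y = 29*(-1/31) = -29/31 ≈ -0.93548)
T = -13040/31 (T = -24 + 4*(106*(0 - 29/31)) = -24 + 4*(106*(-29/31)) = -24 + 4*(-3074/31) = -24 - 12296/31 = -13040/31 ≈ -420.65)
T/33574 + (112*70 - 22)/(-30386) = -13040/31/33574 + (112*70 - 22)/(-30386) = -13040/31*1/33574 + (7840 - 22)*(-1/30386) = -6520/520397 + 7818*(-1/30386) = -6520/520397 - 3909/15193 = -2133290233/7906391621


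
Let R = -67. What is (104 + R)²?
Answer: 1369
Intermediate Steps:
(104 + R)² = (104 - 67)² = 37² = 1369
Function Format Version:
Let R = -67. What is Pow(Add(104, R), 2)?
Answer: 1369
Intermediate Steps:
Pow(Add(104, R), 2) = Pow(Add(104, -67), 2) = Pow(37, 2) = 1369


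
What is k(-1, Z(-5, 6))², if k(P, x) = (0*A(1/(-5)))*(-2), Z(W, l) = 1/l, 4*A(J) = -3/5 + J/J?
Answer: 0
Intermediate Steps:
A(J) = ⅒ (A(J) = (-3/5 + J/J)/4 = (-3*⅕ + 1)/4 = (-⅗ + 1)/4 = (¼)*(⅖) = ⅒)
k(P, x) = 0 (k(P, x) = (0*(⅒))*(-2) = 0*(-2) = 0)
k(-1, Z(-5, 6))² = 0² = 0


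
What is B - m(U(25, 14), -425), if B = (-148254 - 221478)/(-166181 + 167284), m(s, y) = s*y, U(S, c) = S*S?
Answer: 292614643/1103 ≈ 2.6529e+5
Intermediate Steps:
U(S, c) = S²
B = -369732/1103 ≈ -335.21
B - m(U(25, 14), -425) = -369732/1103 - 25²*(-425) = -369732/1103 - 625*(-425) = -369732/1103 - 1*(-265625) = -369732/1103 + 265625 = 292614643/1103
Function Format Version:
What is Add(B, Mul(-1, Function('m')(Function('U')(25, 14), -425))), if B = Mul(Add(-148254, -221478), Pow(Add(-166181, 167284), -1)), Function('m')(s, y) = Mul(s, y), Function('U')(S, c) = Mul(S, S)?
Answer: Rational(292614643, 1103) ≈ 2.6529e+5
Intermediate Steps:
Function('U')(S, c) = Pow(S, 2)
B = Rational(-369732, 1103) (B = Mul(-369732, Pow(1103, -1)) = Mul(-369732, Rational(1, 1103)) = Rational(-369732, 1103) ≈ -335.21)
Add(B, Mul(-1, Function('m')(Function('U')(25, 14), -425))) = Add(Rational(-369732, 1103), Mul(-1, Mul(Pow(25, 2), -425))) = Add(Rational(-369732, 1103), Mul(-1, Mul(625, -425))) = Add(Rational(-369732, 1103), Mul(-1, -265625)) = Add(Rational(-369732, 1103), 265625) = Rational(292614643, 1103)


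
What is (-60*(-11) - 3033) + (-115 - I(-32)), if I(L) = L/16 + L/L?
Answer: -2487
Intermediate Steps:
I(L) = 1 + L/16 (I(L) = L*(1/16) + 1 = L/16 + 1 = 1 + L/16)
(-60*(-11) - 3033) + (-115 - I(-32)) = (-60*(-11) - 3033) + (-115 - (1 + (1/16)*(-32))) = (660 - 3033) + (-115 - (1 - 2)) = -2373 + (-115 - 1*(-1)) = -2373 + (-115 + 1) = -2373 - 114 = -2487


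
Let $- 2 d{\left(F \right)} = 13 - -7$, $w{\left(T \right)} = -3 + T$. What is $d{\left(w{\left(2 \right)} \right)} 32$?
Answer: $-320$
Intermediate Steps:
$d{\left(F \right)} = -10$ ($d{\left(F \right)} = - \frac{13 - -7}{2} = - \frac{13 + 7}{2} = \left(- \frac{1}{2}\right) 20 = -10$)
$d{\left(w{\left(2 \right)} \right)} 32 = \left(-10\right) 32 = -320$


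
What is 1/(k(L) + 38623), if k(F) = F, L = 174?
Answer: 1/38797 ≈ 2.5775e-5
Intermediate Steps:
1/(k(L) + 38623) = 1/(174 + 38623) = 1/38797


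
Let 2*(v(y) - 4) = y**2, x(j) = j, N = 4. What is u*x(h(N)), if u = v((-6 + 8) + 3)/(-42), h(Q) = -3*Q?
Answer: 33/7 ≈ 4.7143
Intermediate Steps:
v(y) = 4 + y**2/2
u = -11/28 (u = (4 + ((-6 + 8) + 3)**2/2)/(-42) = (4 + (2 + 3)**2/2)*(-1/42) = (4 + (1/2)*5**2)*(-1/42) = (4 + (1/2)*25)*(-1/42) = (4 + 25/2)*(-1/42) = (33/2)*(-1/42) = -11/28 ≈ -0.39286)
u*x(h(N)) = -(-33)*4/28 = -11/28*(-12) = 33/7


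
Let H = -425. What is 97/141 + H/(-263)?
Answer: 85436/37083 ≈ 2.3039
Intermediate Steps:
97/141 + H/(-263) = 97/141 - 425/(-263) = 97*(1/141) - 425*(-1/263) = 97/141 + 425/263 = 85436/37083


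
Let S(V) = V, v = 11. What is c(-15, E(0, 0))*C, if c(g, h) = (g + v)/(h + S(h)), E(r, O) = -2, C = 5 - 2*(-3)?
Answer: 11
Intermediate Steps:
C = 11 (C = 5 + 6 = 11)
c(g, h) = (11 + g)/(2*h) (c(g, h) = (g + 11)/(h + h) = (11 + g)/((2*h)) = (11 + g)*(1/(2*h)) = (11 + g)/(2*h))
c(-15, E(0, 0))*C = ((1/2)*(11 - 15)/(-2))*11 = ((1/2)*(-1/2)*(-4))*11 = 1*11 = 11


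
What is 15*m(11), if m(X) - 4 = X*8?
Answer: 1380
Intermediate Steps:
m(X) = 4 + 8*X (m(X) = 4 + X*8 = 4 + 8*X)
15*m(11) = 15*(4 + 8*11) = 15*(4 + 88) = 15*92 = 1380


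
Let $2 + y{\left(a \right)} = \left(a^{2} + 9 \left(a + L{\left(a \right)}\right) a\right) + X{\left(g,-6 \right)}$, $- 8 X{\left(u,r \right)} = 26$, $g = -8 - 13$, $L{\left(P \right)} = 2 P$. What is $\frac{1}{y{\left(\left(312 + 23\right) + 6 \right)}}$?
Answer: $\frac{4}{13023451} \approx 3.0714 \cdot 10^{-7}$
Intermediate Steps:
$g = -21$
$X{\left(u,r \right)} = - \frac{13}{4}$ ($X{\left(u,r \right)} = \left(- \frac{1}{8}\right) 26 = - \frac{13}{4}$)
$y{\left(a \right)} = - \frac{21}{4} + 28 a^{2}$ ($y{\left(a \right)} = -2 - \left(\frac{13}{4} - a^{2} - 9 \left(a + 2 a\right) a\right) = -2 - \left(\frac{13}{4} - a^{2} - 9 \cdot 3 a a\right) = -2 - \left(\frac{13}{4} - a^{2} - 27 a a\right) = -2 + \left(\left(a^{2} + 27 a^{2}\right) - \frac{13}{4}\right) = -2 + \left(28 a^{2} - \frac{13}{4}\right) = -2 + \left(- \frac{13}{4} + 28 a^{2}\right) = - \frac{21}{4} + 28 a^{2}$)
$\frac{1}{y{\left(\left(312 + 23\right) + 6 \right)}} = \frac{1}{- \frac{21}{4} + 28 \left(\left(312 + 23\right) + 6\right)^{2}} = \frac{1}{- \frac{21}{4} + 28 \left(335 + 6\right)^{2}} = \frac{1}{- \frac{21}{4} + 28 \cdot 341^{2}} = \frac{1}{- \frac{21}{4} + 28 \cdot 116281} = \frac{1}{- \frac{21}{4} + 3255868} = \frac{1}{\frac{13023451}{4}} = \frac{4}{13023451}$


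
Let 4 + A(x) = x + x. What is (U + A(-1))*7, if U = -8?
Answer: -98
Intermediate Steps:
A(x) = -4 + 2*x (A(x) = -4 + (x + x) = -4 + 2*x)
(U + A(-1))*7 = (-8 + (-4 + 2*(-1)))*7 = (-8 + (-4 - 2))*7 = (-8 - 6)*7 = -14*7 = -98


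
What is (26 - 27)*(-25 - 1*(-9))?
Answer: 16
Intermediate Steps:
(26 - 27)*(-25 - 1*(-9)) = -(-25 + 9) = -1*(-16) = 16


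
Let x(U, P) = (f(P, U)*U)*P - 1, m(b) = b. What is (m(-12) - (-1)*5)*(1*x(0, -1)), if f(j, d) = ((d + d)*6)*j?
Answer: 7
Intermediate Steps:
f(j, d) = 12*d*j (f(j, d) = ((2*d)*6)*j = (12*d)*j = 12*d*j)
x(U, P) = -1 + 12*P**2*U**2 (x(U, P) = ((12*U*P)*U)*P - 1 = ((12*P*U)*U)*P - 1 = (12*P*U**2)*P - 1 = 12*P**2*U**2 - 1 = -1 + 12*P**2*U**2)
(m(-12) - (-1)*5)*(1*x(0, -1)) = (-12 - (-1)*5)*(1*(-1 + 12*(-1)**2*0**2)) = (-12 - 1*(-5))*(1*(-1 + 12*1*0)) = (-12 + 5)*(1*(-1 + 0)) = -7*(-1) = 7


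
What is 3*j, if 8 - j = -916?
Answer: 2772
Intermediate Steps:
j = 924 (j = 8 - 1*(-916) = 8 + 916 = 924)
3*j = 3*924 = 2772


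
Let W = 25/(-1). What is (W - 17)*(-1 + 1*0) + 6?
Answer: 48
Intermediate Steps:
W = -25 (W = 25*(-1) = -25)
(W - 17)*(-1 + 1*0) + 6 = (-25 - 17)*(-1 + 1*0) + 6 = -42*(-1 + 0) + 6 = -42*(-1) + 6 = 42 + 6 = 48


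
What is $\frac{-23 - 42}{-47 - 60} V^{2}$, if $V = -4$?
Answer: $\frac{1040}{107} \approx 9.7196$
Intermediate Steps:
$\frac{-23 - 42}{-47 - 60} V^{2} = \frac{-23 - 42}{-47 - 60} \left(-4\right)^{2} = - \frac{65}{-107} \cdot 16 = \left(-65\right) \left(- \frac{1}{107}\right) 16 = \frac{65}{107} \cdot 16 = \frac{1040}{107}$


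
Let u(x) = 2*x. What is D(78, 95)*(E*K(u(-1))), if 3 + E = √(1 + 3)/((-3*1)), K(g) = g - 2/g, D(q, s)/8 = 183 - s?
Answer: 7744/3 ≈ 2581.3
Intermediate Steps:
D(q, s) = 1464 - 8*s (D(q, s) = 8*(183 - s) = 1464 - 8*s)
K(g) = g - 2/g
E = -11/3 (E = -3 + √(1 + 3)/((-3*1)) = -3 + √4/(-3) = -3 + 2*(-⅓) = -3 - ⅔ = -11/3 ≈ -3.6667)
D(78, 95)*(E*K(u(-1))) = (1464 - 8*95)*(-11*(2*(-1) - 2/(2*(-1)))/3) = (1464 - 760)*(-11*(-2 - 2/(-2))/3) = 704*(-11*(-2 - 2*(-½))/3) = 704*(-11*(-2 + 1)/3) = 704*(-11/3*(-1)) = 704*(11/3) = 7744/3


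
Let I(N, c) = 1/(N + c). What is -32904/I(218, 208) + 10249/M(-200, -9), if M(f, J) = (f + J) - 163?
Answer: -5214372937/372 ≈ -1.4017e+7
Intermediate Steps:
M(f, J) = -163 + J + f (M(f, J) = (J + f) - 163 = -163 + J + f)
-32904/I(218, 208) + 10249/M(-200, -9) = -32904/(1/(218 + 208)) + 10249/(-163 - 9 - 200) = -32904/(1/426) + 10249/(-372) = -32904/1/426 + 10249*(-1/372) = -32904*426 - 10249/372 = -14017104 - 10249/372 = -5214372937/372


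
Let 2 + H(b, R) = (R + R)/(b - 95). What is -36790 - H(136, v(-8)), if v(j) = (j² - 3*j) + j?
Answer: -1508468/41 ≈ -36792.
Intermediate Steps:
v(j) = j² - 2*j
H(b, R) = -2 + 2*R/(-95 + b) (H(b, R) = -2 + (R + R)/(b - 95) = -2 + (2*R)/(-95 + b) = -2 + 2*R/(-95 + b))
-36790 - H(136, v(-8)) = -36790 - 2*(95 - 8*(-2 - 8) - 1*136)/(-95 + 136) = -36790 - 2*(95 - 8*(-10) - 136)/41 = -36790 - 2*(95 + 80 - 136)/41 = -36790 - 2*39/41 = -36790 - 1*78/41 = -36790 - 78/41 = -1508468/41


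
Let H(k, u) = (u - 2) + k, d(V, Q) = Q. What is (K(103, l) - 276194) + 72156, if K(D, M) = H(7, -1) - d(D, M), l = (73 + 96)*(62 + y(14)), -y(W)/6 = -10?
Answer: -224652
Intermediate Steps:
H(k, u) = -2 + k + u (H(k, u) = (-2 + u) + k = -2 + k + u)
y(W) = 60 (y(W) = -6*(-10) = 60)
l = 20618 (l = (73 + 96)*(62 + 60) = 169*122 = 20618)
K(D, M) = 4 - M (K(D, M) = (-2 + 7 - 1) - M = 4 - M)
(K(103, l) - 276194) + 72156 = ((4 - 1*20618) - 276194) + 72156 = ((4 - 20618) - 276194) + 72156 = (-20614 - 276194) + 72156 = -296808 + 72156 = -224652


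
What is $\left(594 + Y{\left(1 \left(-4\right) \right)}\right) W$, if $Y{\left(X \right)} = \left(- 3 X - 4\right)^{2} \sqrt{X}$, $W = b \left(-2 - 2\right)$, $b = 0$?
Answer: $0$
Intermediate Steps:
$W = 0$ ($W = 0 \left(-2 - 2\right) = 0 \left(-4\right) = 0$)
$Y{\left(X \right)} = \sqrt{X} \left(-4 - 3 X\right)^{2}$ ($Y{\left(X \right)} = \left(-4 - 3 X\right)^{2} \sqrt{X} = \sqrt{X} \left(-4 - 3 X\right)^{2}$)
$\left(594 + Y{\left(1 \left(-4\right) \right)}\right) W = \left(594 + \sqrt{1 \left(-4\right)} \left(4 + 3 \cdot 1 \left(-4\right)\right)^{2}\right) 0 = \left(594 + \sqrt{-4} \left(4 + 3 \left(-4\right)\right)^{2}\right) 0 = \left(594 + 2 i \left(4 - 12\right)^{2}\right) 0 = \left(594 + 2 i \left(-8\right)^{2}\right) 0 = \left(594 + 2 i 64\right) 0 = \left(594 + 128 i\right) 0 = 0$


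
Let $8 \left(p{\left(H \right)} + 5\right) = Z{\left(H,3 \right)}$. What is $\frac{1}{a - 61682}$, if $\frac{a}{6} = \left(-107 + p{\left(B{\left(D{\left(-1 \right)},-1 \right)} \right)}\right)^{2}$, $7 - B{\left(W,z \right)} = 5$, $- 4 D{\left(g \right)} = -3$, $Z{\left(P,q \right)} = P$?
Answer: $\frac{8}{105971} \approx 7.5492 \cdot 10^{-5}$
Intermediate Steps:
$D{\left(g \right)} = \frac{3}{4}$ ($D{\left(g \right)} = \left(- \frac{1}{4}\right) \left(-3\right) = \frac{3}{4}$)
$B{\left(W,z \right)} = 2$ ($B{\left(W,z \right)} = 7 - 5 = 2$)
$p{\left(H \right)} = -5 + \frac{H}{8}$
$a = \frac{599427}{8}$ ($a = 6 \left(-107 + \left(-5 + \frac{1}{8} \cdot 2\right)\right)^{2} = 6 \left(-107 + \left(-5 + \frac{1}{4}\right)\right)^{2} = 6 \left(-107 - \frac{19}{4}\right)^{2} = 6 \left(- \frac{447}{4}\right)^{2} = 6 \cdot \frac{199809}{16} = \frac{599427}{8} \approx 74928.0$)
$\frac{1}{a - 61682} = \frac{1}{\frac{599427}{8} - 61682} = \frac{1}{\frac{105971}{8}} = \frac{8}{105971}$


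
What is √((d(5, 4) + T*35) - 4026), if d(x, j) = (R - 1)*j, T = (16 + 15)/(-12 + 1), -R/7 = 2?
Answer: I*√506341/11 ≈ 64.689*I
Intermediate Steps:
R = -14 (R = -7*2 = -14)
T = -31/11 (T = 31/(-11) = 31*(-1/11) = -31/11 ≈ -2.8182)
d(x, j) = -15*j (d(x, j) = (-14 - 1)*j = -15*j)
√((d(5, 4) + T*35) - 4026) = √((-15*4 - 31/11*35) - 4026) = √((-60 - 1085/11) - 4026) = √(-1745/11 - 4026) = √(-46031/11) = I*√506341/11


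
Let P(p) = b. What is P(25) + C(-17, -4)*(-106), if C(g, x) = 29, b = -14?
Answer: -3088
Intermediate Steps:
P(p) = -14
P(25) + C(-17, -4)*(-106) = -14 + 29*(-106) = -14 - 3074 = -3088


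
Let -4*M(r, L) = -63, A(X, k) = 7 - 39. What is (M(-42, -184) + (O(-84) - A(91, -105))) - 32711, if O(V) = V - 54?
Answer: -131205/4 ≈ -32801.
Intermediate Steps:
A(X, k) = -32
O(V) = -54 + V
M(r, L) = 63/4 (M(r, L) = -1/4*(-63) = 63/4)
(M(-42, -184) + (O(-84) - A(91, -105))) - 32711 = (63/4 + ((-54 - 84) - 1*(-32))) - 32711 = (63/4 + (-138 + 32)) - 32711 = (63/4 - 106) - 32711 = -361/4 - 32711 = -131205/4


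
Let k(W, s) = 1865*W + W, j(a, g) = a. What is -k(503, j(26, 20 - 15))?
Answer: -938598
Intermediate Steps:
k(W, s) = 1866*W
-k(503, j(26, 20 - 15)) = -1866*503 = -1*938598 = -938598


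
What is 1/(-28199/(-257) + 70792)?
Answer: 257/18221743 ≈ 1.4104e-5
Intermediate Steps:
1/(-28199/(-257) + 70792) = 1/(-28199*(-1/257) + 70792) = 1/(28199/257 + 70792) = 1/(18221743/257) = 257/18221743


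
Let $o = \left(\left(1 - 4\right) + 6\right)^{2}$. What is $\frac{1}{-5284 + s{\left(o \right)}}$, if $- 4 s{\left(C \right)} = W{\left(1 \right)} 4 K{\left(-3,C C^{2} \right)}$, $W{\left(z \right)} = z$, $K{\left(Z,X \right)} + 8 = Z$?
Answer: $- \frac{1}{5273} \approx -0.00018965$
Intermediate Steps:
$K{\left(Z,X \right)} = -8 + Z$
$o = 9$ ($o = \left(-3 + 6\right)^{2} = 3^{2} = 9$)
$s{\left(C \right)} = 11$ ($s{\left(C \right)} = - \frac{1 \cdot 4 \left(-8 - 3\right)}{4} = - \frac{4 \left(-11\right)}{4} = \left(- \frac{1}{4}\right) \left(-44\right) = 11$)
$\frac{1}{-5284 + s{\left(o \right)}} = \frac{1}{-5284 + 11} = \frac{1}{-5273} = - \frac{1}{5273}$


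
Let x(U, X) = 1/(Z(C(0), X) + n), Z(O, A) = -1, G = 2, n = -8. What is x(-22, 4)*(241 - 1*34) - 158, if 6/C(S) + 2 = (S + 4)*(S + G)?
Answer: -181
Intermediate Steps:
C(S) = 6/(-2 + (2 + S)*(4 + S)) (C(S) = 6/(-2 + (S + 4)*(S + 2)) = 6/(-2 + (4 + S)*(2 + S)) = 6/(-2 + (2 + S)*(4 + S)))
x(U, X) = -⅑ (x(U, X) = 1/(-1 - 8) = 1/(-9) = -⅑)
x(-22, 4)*(241 - 1*34) - 158 = -(241 - 1*34)/9 - 158 = -(241 - 34)/9 - 158 = -⅑*207 - 158 = -23 - 158 = -181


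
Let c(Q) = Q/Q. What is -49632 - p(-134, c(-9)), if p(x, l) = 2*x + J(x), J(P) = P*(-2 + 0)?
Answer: -49632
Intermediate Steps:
c(Q) = 1
J(P) = -2*P (J(P) = P*(-2) = -2*P)
p(x, l) = 0 (p(x, l) = 2*x - 2*x = 0)
-49632 - p(-134, c(-9)) = -49632 - 1*0 = -49632 + 0 = -49632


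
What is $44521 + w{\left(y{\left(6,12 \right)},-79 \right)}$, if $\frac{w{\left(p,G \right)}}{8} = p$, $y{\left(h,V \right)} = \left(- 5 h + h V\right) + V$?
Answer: $44953$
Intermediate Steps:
$y{\left(h,V \right)} = V - 5 h + V h$ ($y{\left(h,V \right)} = \left(- 5 h + V h\right) + V = V - 5 h + V h$)
$w{\left(p,G \right)} = 8 p$
$44521 + w{\left(y{\left(6,12 \right)},-79 \right)} = 44521 + 8 \left(12 - 30 + 12 \cdot 6\right) = 44521 + 8 \left(12 - 30 + 72\right) = 44521 + 8 \cdot 54 = 44521 + 432 = 44953$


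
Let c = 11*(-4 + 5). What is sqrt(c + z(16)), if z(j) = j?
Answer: 3*sqrt(3) ≈ 5.1962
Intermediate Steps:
c = 11 (c = 11*1 = 11)
sqrt(c + z(16)) = sqrt(11 + 16) = sqrt(27) = 3*sqrt(3)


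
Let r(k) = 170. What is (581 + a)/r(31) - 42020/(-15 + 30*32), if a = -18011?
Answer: -472295/3213 ≈ -147.00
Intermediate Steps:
(581 + a)/r(31) - 42020/(-15 + 30*32) = (581 - 18011)/170 - 42020/(-15 + 30*32) = -17430*1/170 - 42020/(-15 + 960) = -1743/17 - 42020/945 = -1743/17 - 42020*1/945 = -1743/17 - 8404/189 = -472295/3213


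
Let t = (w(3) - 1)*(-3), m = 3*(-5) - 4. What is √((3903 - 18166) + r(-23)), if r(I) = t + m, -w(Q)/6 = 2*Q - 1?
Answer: I*√14189 ≈ 119.12*I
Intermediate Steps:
w(Q) = 6 - 12*Q (w(Q) = -6*(2*Q - 1) = -6*(-1 + 2*Q) = 6 - 12*Q)
m = -19 (m = -15 - 4 = -19)
t = 93 (t = ((6 - 12*3) - 1)*(-3) = ((6 - 36) - 1)*(-3) = (-30 - 1)*(-3) = -31*(-3) = 93)
r(I) = 74 (r(I) = 93 - 19 = 74)
√((3903 - 18166) + r(-23)) = √((3903 - 18166) + 74) = √(-14263 + 74) = √(-14189) = I*√14189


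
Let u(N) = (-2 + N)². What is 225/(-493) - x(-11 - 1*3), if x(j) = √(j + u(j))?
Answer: -225/493 - 11*√2 ≈ -16.013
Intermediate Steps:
x(j) = √(j + (-2 + j)²)
225/(-493) - x(-11 - 1*3) = 225/(-493) - √((-11 - 1*3) + (-2 + (-11 - 1*3))²) = 225*(-1/493) - √((-11 - 3) + (-2 + (-11 - 3))²) = -225/493 - √(-14 + (-2 - 14)²) = -225/493 - √(-14 + (-16)²) = -225/493 - √(-14 + 256) = -225/493 - √242 = -225/493 - 11*√2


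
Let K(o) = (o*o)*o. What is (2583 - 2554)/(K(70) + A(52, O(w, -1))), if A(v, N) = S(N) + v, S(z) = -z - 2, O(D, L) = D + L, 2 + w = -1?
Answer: 29/343054 ≈ 8.4535e-5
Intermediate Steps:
w = -3 (w = -2 - 1 = -3)
K(o) = o**3 (K(o) = o**2*o = o**3)
S(z) = -2 - z
A(v, N) = -2 + v - N (A(v, N) = (-2 - N) + v = -2 + v - N)
(2583 - 2554)/(K(70) + A(52, O(w, -1))) = (2583 - 2554)/(70**3 + (-2 + 52 - (-3 - 1))) = 29/(343000 + (-2 + 52 - 1*(-4))) = 29/(343000 + (-2 + 52 + 4)) = 29/(343000 + 54) = 29/343054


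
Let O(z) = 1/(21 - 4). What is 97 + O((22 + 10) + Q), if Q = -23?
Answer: 1650/17 ≈ 97.059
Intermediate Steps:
O(z) = 1/17
97 + O((22 + 10) + Q) = 97 + 1/17 = 1650/17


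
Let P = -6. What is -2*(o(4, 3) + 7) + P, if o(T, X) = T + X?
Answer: -34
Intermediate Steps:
-2*(o(4, 3) + 7) + P = -2*((4 + 3) + 7) - 6 = -2*(7 + 7) - 6 = -2*14 - 6 = -28 - 6 = -34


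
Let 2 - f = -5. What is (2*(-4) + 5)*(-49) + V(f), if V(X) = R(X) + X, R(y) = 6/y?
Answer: 1084/7 ≈ 154.86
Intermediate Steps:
f = 7 (f = 2 - 1*(-5) = 2 + 5 = 7)
V(X) = X + 6/X (V(X) = 6/X + X = X + 6/X)
(2*(-4) + 5)*(-49) + V(f) = (2*(-4) + 5)*(-49) + (7 + 6/7) = (-8 + 5)*(-49) + (7 + 6*(1/7)) = -3*(-49) + (7 + 6/7) = 147 + 55/7 = 1084/7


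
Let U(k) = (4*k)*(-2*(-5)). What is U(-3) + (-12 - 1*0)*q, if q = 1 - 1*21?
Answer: 120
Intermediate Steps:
U(k) = 40*k (U(k) = (4*k)*10 = 40*k)
q = -20 (q = 1 - 21 = -20)
U(-3) + (-12 - 1*0)*q = 40*(-3) + (-12 - 1*0)*(-20) = -120 + (-12 + 0)*(-20) = -120 - 12*(-20) = -120 + 240 = 120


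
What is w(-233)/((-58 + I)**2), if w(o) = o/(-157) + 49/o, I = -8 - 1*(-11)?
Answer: 4236/10059775 ≈ 0.00042108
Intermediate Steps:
I = 3 (I = -8 + 11 = 3)
w(o) = 49/o - o/157 (w(o) = o*(-1/157) + 49/o = -o/157 + 49/o = 49/o - o/157)
w(-233)/((-58 + I)**2) = (49/(-233) - 1/157*(-233))/((-58 + 3)**2) = (49*(-1/233) + 233/157)/((-55)**2) = (-49/233 + 233/157)/3025 = (46596/36581)*(1/3025) = 4236/10059775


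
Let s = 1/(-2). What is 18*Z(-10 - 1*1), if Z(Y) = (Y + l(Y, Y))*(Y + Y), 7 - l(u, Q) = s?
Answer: 1386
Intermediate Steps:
s = -1/2 ≈ -0.50000
l(u, Q) = 15/2 (l(u, Q) = 7 - 1*(-1/2) = 7 + 1/2 = 15/2)
Z(Y) = 2*Y*(15/2 + Y) (Z(Y) = (Y + 15/2)*(Y + Y) = (15/2 + Y)*(2*Y) = 2*Y*(15/2 + Y))
18*Z(-10 - 1*1) = 18*((-10 - 1*1)*(15 + 2*(-10 - 1*1))) = 18*((-10 - 1)*(15 + 2*(-10 - 1))) = 18*(-11*(15 + 2*(-11))) = 18*(-11*(15 - 22)) = 18*(-11*(-7)) = 18*77 = 1386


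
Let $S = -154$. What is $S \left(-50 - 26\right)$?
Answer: $11704$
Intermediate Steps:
$S \left(-50 - 26\right) = - 154 \left(-50 - 26\right) = \left(-154\right) \left(-76\right) = 11704$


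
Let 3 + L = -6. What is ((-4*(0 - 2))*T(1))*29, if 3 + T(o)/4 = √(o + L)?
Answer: -2784 + 1856*I*√2 ≈ -2784.0 + 2624.8*I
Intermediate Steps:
L = -9 (L = -3 - 6 = -9)
T(o) = -12 + 4*√(-9 + o) (T(o) = -12 + 4*√(o - 9) = -12 + 4*√(-9 + o))
((-4*(0 - 2))*T(1))*29 = ((-4*(0 - 2))*(-12 + 4*√(-9 + 1)))*29 = ((-4*(-2))*(-12 + 4*√(-8)))*29 = (8*(-12 + 4*(2*I*√2)))*29 = (8*(-12 + 8*I*√2))*29 = (-96 + 64*I*√2)*29 = -2784 + 1856*I*√2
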